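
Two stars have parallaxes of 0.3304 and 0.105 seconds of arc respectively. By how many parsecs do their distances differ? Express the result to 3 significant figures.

6.50 pc

d_A = 1/0.3304″ = 3.0266 pc; d_B = 1/0.1050″ = 9.5238 pc.
|d_B − d_A| = |9.5238 − 3.0266| = 6.4972 pc.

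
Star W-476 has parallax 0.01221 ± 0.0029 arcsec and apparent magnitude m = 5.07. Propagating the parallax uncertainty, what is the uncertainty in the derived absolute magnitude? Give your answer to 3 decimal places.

σ_M = 0.516 mag

M = m − 5 log₁₀ d + 5 = m + 5 log₁₀ p + 5, so ∂M/∂p = 5/(p ln 10).
σ_M = (5/ln 10) · (σ_p/p) = 2.1715 × 0.0029/0.01221 = 2.1715 × 0.23751 = 0.51575.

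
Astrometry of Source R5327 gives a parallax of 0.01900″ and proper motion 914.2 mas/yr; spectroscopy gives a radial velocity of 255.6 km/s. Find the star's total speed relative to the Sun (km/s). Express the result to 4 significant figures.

342.6 km/s

d = 1/p = 1/0.01900″ = 52.632 pc.
μ = 914.2 mas/yr = 0.9142 ″/yr.
v_t = 4.740 μ d = 4.740 × 0.9142 × 52.632 = 228.07 km/s.
v = √(v_r² + v_t²) = √(255.6² + 228.07²) = √117347 = 342.56 km/s.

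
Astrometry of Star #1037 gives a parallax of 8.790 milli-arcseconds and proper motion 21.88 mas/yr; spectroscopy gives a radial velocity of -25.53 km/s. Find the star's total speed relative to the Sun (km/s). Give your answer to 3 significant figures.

d = 1/p = 1/0.008790″ = 113.77 pc.
μ = 21.88 mas/yr = 0.02188 ″/yr.
v_t = 4.740 μ d = 4.740 × 0.02188 × 113.77 = 11.799 km/s.
v = √(v_r² + v_t²) = √((-25.53)² + 11.799²) = √790.997 = 28.125 km/s.

28.1 km/s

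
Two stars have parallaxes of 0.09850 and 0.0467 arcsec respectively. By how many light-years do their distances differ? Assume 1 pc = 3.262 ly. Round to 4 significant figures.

d_A = 1/0.09850″ = 10.152 pc; d_B = 1/0.04670″ = 21.413 pc.
|d_B − d_A| = |21.413 − 10.152| = 11.261 pc = 11.261 × 3.262 ly = 36.733 ly.

36.73 ly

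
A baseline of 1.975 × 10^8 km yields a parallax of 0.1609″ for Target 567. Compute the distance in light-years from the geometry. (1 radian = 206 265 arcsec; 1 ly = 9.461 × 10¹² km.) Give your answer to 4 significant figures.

θ = 0.1609″ = 0.1609/206265 = 7.8006 × 10^-7 rad.
d = B/θ = (1.975 × 10^8) / (7.8006 × 10^-7) = 2.5319 × 10^14 km = (2.5319 × 10^14) / (9.461 × 10^12) ly = 26.761 ly.

26.76 ly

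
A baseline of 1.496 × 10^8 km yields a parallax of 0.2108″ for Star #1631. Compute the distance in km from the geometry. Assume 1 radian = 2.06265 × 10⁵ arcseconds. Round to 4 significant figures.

θ = 0.2108″ = 0.2108/206265 = 1.0220 × 10^-6 rad.
d = B/θ = (1.496 × 10^8) / (1.0220 × 10^-6) = 1.4638 × 10^14 km.

1.464 × 10^14 km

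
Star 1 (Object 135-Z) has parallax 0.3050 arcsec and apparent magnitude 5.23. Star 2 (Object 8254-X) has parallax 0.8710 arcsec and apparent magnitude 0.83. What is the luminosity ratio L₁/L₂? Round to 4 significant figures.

L₁/L₂ = 0.1417

d₁ = 1/p₁ = 1/0.3050″ = 3.2787 pc; d₂ = 1/p₂ = 1/0.8710″ = 1.1481 pc.
M₁ = m₁ − 5 log₁₀ d₁ + 5 = 5.23 − 2.5785 + 5 = 7.6515.
M₂ = 0.83 − 0.2999 + 5 = 5.5301.
L₁/L₂ = 10^(0.4(M₂ − M₁)) = 10^(0.4 × (-2.1214)) = 10^(-0.84856) = 0.14172.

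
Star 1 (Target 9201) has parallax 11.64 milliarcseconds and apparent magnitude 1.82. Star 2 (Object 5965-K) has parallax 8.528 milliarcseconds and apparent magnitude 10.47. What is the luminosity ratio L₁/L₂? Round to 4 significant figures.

L₁/L₂ = 1548

d₁ = 1/p₁ = 1/0.01164″ = 85.911 pc; d₂ = 1/p₂ = 1/0.008528″ = 117.26 pc.
M₁ = m₁ − 5 log₁₀ d₁ + 5 = 1.82 − 9.6702 + 5 = -2.8502.
M₂ = 10.47 − 10.3457 + 5 = 5.1243.
L₁/L₂ = 10^(0.4(M₂ − M₁)) = 10^(0.4 × 7.9745) = 10^3.18980 = 1548.1.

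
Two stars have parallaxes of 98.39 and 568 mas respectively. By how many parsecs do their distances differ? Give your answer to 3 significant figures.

8.40 pc

d_A = 1/0.09839″ = 10.164 pc; d_B = 1/0.5680″ = 1.7606 pc.
|d_B − d_A| = |1.7606 − 10.164| = 8.4034 pc.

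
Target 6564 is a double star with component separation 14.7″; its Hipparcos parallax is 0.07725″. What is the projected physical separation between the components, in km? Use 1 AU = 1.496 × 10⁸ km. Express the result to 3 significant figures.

d = 1/p = 1/0.07725″ = 12.945 pc.
At distance d (pc), an angle of θ arcsec spans θ·d AU: s = 14.7 × 12.945 = 190.29 AU.
= 190.29 × 1.496 × 10⁸ km = 2.8467 × 10^10 km.

2.85 × 10^10 km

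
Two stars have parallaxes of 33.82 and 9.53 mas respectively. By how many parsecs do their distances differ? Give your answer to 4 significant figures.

d_A = 1/0.03382″ = 29.568 pc; d_B = 1/0.009530″ = 104.93 pc.
|d_B − d_A| = |104.93 − 29.568| = 75.362 pc.

75.36 pc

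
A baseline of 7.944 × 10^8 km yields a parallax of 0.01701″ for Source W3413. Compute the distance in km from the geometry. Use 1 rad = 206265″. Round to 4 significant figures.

9.633 × 10^15 km

θ = 0.01701″ = 0.01701/206265 = 8.2467 × 10^-8 rad.
d = B/θ = (7.944 × 10^8) / (8.2467 × 10^-8) = 9.6329 × 10^15 km.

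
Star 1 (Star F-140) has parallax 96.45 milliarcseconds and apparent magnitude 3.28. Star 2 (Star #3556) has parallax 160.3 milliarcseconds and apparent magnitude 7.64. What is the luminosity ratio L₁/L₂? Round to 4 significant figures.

d₁ = 1/p₁ = 1/0.09645″ = 10.368 pc; d₂ = 1/p₂ = 1/0.1603″ = 6.2383 pc.
M₁ = m₁ − 5 log₁₀ d₁ + 5 = 3.28 − 5.0785 + 5 = 3.2015.
M₂ = 7.64 − 3.9753 + 5 = 8.6647.
L₁/L₂ = 10^(0.4(M₂ − M₁)) = 10^(0.4 × 5.4632) = 10^2.18528 = 153.21.

L₁/L₂ = 153.2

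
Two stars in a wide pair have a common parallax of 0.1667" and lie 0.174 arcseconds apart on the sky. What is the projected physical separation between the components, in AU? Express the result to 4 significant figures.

1.044 AU

d = 1/p = 1/0.1667″ = 5.9988 pc.
At distance d (pc), an angle of θ arcsec spans θ·d AU: s = 0.174 × 5.9988 = 1.0438 AU.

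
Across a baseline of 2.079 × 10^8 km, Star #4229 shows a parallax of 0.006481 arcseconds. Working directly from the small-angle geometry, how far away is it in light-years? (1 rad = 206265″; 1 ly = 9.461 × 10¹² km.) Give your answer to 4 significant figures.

699.4 ly

θ = 0.006481″ = 0.006481/206265 = 3.1421 × 10^-8 rad.
d = B/θ = (2.079 × 10^8) / (3.1421 × 10^-8) = 6.6166 × 10^15 km = (6.6166 × 10^15) / (9.461 × 10^12) ly = 699.36 ly.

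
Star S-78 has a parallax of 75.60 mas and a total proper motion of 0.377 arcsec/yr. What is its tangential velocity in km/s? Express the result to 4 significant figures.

d = 1/p = 1/0.07560″ = 13.228 pc.
v_t = 4.74 × μ × d = 4.74 × 0.377 × 13.228 = 23.638 km/s.

23.64 km/s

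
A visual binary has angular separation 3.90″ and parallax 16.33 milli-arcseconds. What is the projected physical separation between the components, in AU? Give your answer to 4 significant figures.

238.8 AU

d = 1/p = 1/0.01633″ = 61.237 pc.
At distance d (pc), an angle of θ arcsec spans θ·d AU: s = 3.90 × 61.237 = 238.82 AU.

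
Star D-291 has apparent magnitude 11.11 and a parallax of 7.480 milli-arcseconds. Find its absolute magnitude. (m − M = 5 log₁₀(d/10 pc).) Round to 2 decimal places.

d = 1/p = 1/0.007480″ = 133.69 pc.
m − M = 5 log₁₀(133.69) − 5 = 10.6305 − 5 = 5.6305.
M = m − (m − M) = 11.11 − 5.6305 = 5.48.

M = 5.48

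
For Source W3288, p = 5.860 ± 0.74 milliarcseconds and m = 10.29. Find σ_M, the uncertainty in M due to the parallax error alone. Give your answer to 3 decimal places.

M = m − 5 log₁₀ d + 5 = m + 5 log₁₀ p + 5, so ∂M/∂p = 5/(p ln 10).
σ_M = (5/ln 10) · (σ_p/p) = 2.1715 × 0.74/5.860 = 2.1715 × 0.12628 = 0.27422.

σ_M = 0.274 mag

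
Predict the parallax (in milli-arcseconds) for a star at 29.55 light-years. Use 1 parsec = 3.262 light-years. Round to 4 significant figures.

110.4 mas

d = 29.55 ly ÷ 3.262 = 9.0589 pc.
p = 1/d = 1/9.0589 = 0.11039 arcsec.
= 0.11039 × 1000 = 110.39 mas.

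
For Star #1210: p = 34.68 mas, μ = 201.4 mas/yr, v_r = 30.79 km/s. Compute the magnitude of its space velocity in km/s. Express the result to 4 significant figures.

d = 1/p = 1/0.03468″ = 28.835 pc.
μ = 201.4 mas/yr = 0.2014 ″/yr.
v_t = 4.740 μ d = 4.740 × 0.2014 × 28.835 = 27.527 km/s.
v = √(v_r² + v_t²) = √(30.79² + 27.527²) = √1705.76 = 41.301 km/s.

41.30 km/s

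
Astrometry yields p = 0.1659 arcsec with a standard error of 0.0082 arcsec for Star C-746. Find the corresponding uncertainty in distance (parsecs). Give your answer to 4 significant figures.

d = 1/p, so σ_d = σ_p / p².
σ_d = 0.00820 / (0.1659)² = 0.00820 / 0.027523 = 0.29793 pc.

0.2979 pc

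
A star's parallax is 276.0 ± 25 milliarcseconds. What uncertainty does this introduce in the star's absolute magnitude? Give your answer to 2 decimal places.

M = m − 5 log₁₀ d + 5 = m + 5 log₁₀ p + 5, so ∂M/∂p = 5/(p ln 10).
σ_M = (5/ln 10) · (σ_p/p) = 2.1715 × 25/276.0 = 2.1715 × 0.09058 = 0.19669.

σ_M = 0.20 mag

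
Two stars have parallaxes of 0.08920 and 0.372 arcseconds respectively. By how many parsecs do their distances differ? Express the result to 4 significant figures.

d_A = 1/0.08920″ = 11.211 pc; d_B = 1/0.3720″ = 2.6882 pc.
|d_B − d_A| = |2.6882 − 11.211| = 8.5228 pc.

8.523 pc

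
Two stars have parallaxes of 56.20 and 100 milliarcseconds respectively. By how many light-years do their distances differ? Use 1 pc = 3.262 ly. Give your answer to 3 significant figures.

25.4 ly

d_A = 1/0.05620″ = 17.794 pc; d_B = 1/0.1000″ = 10 pc.
|d_B − d_A| = |10 − 17.794| = 7.794 pc = 7.794 × 3.262 ly = 25.424 ly.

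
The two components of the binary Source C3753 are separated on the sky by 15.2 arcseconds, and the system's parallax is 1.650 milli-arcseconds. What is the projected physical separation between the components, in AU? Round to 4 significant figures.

9212 AU

d = 1/p = 1/0.001650″ = 606.06 pc.
At distance d (pc), an angle of θ arcsec spans θ·d AU: s = 15.2 × 606.06 = 9212.1 AU.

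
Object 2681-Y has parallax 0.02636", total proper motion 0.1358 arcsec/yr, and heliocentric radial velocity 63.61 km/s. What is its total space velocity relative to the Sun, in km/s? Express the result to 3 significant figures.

d = 1/p = 1/0.02636″ = 37.936 pc.
v_t = 4.740 μ d = 4.740 × 0.1358 × 37.936 = 24.419 km/s.
v = √(v_r² + v_t²) = √(63.61² + 24.419²) = √4642.52 = 68.136 km/s.

68.1 km/s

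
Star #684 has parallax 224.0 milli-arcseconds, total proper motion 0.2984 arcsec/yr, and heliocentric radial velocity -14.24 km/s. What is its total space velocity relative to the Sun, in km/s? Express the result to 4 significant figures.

d = 1/p = 1/0.2240″ = 4.4643 pc.
v_t = 4.740 μ d = 4.740 × 0.2984 × 4.4643 = 6.3144 km/s.
v = √(v_r² + v_t²) = √((-14.24)² + 6.3144²) = √242.649 = 15.577 km/s.

15.58 km/s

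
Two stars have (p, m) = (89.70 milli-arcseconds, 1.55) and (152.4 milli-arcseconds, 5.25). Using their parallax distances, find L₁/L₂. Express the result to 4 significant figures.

L₁/L₂ = 87.17

d₁ = 1/p₁ = 1/0.08970″ = 11.148 pc; d₂ = 1/p₂ = 1/0.1524″ = 6.5617 pc.
M₁ = m₁ − 5 log₁₀ d₁ + 5 = 1.55 − 5.2360 + 5 = 1.3140.
M₂ = 5.25 − 4.0851 + 5 = 6.1649.
L₁/L₂ = 10^(0.4(M₂ − M₁)) = 10^(0.4 × 4.8509) = 10^1.94036 = 87.169.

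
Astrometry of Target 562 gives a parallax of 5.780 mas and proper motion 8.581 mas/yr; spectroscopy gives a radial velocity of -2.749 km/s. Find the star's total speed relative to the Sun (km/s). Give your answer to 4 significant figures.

7.555 km/s

d = 1/p = 1/0.005780″ = 173.01 pc.
μ = 8.581 mas/yr = 0.008581 ″/yr.
v_t = 4.740 μ d = 4.740 × 0.008581 × 173.01 = 7.037 km/s.
v = √(v_r² + v_t²) = √((-2.749)² + 7.037²) = √57.0764 = 7.5549 km/s.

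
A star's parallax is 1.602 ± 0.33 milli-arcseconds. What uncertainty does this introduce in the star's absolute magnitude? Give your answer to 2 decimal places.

M = m − 5 log₁₀ d + 5 = m + 5 log₁₀ p + 5, so ∂M/∂p = 5/(p ln 10).
σ_M = (5/ln 10) · (σ_p/p) = 2.1715 × 0.33/1.602 = 2.1715 × 0.20599 = 0.44731.

σ_M = 0.45 mag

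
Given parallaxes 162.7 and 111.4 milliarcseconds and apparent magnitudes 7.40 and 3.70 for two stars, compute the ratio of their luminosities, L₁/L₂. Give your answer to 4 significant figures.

L₁/L₂ = 0.01552

d₁ = 1/p₁ = 1/0.1627″ = 6.1463 pc; d₂ = 1/p₂ = 1/0.1114″ = 8.9767 pc.
M₁ = m₁ − 5 log₁₀ d₁ + 5 = 7.40 − 3.9431 + 5 = 8.4569.
M₂ = 3.70 − 4.7656 + 5 = 3.9344.
L₁/L₂ = 10^(0.4(M₂ − M₁)) = 10^(0.4 × (-4.5225)) = 10^(-1.80900) = 0.015524.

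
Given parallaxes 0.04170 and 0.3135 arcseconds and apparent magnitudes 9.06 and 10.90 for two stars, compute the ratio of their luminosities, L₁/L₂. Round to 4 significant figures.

d₁ = 1/p₁ = 1/0.04170″ = 23.981 pc; d₂ = 1/p₂ = 1/0.3135″ = 3.1898 pc.
M₁ = m₁ − 5 log₁₀ d₁ + 5 = 9.06 − 6.8993 + 5 = 7.1607.
M₂ = 10.90 − 2.5188 + 5 = 13.3812.
L₁/L₂ = 10^(0.4(M₂ − M₁)) = 10^(0.4 × 6.2205) = 10^2.48820 = 307.75.

L₁/L₂ = 307.8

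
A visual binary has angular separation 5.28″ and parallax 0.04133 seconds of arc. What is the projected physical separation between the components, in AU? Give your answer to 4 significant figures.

d = 1/p = 1/0.04133″ = 24.195 pc.
At distance d (pc), an angle of θ arcsec spans θ·d AU: s = 5.28 × 24.195 = 127.75 AU.

127.8 AU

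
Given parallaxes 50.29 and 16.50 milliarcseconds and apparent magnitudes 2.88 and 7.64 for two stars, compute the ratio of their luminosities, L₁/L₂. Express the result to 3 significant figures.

L₁/L₂ = 8.63

d₁ = 1/p₁ = 1/0.05029″ = 19.885 pc; d₂ = 1/p₂ = 1/0.01650″ = 60.606 pc.
M₁ = m₁ − 5 log₁₀ d₁ + 5 = 2.88 − 6.4926 + 5 = 1.3874.
M₂ = 7.64 − 8.9126 + 5 = 3.7274.
L₁/L₂ = 10^(0.4(M₂ − M₁)) = 10^(0.4 × 2.3400) = 10^0.93600 = 8.6298.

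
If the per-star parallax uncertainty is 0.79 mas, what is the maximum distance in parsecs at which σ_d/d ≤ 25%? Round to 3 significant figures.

316 pc

σ_d/d = σ_p/p, so the condition is σ_p/p ≤ 0.25, i.e. p ≥ σ_p/0.25.
p_min = 0.79/0.25 = 3.16 mas = 0.00316 arcsec.
d_max = 1/p_min = 1/0.00316 = 316.46 pc.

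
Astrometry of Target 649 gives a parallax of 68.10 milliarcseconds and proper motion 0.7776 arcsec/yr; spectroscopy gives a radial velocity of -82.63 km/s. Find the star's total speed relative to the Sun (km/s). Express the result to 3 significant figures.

98.8 km/s

d = 1/p = 1/0.06810″ = 14.684 pc.
v_t = 4.740 μ d = 4.740 × 0.7776 × 14.684 = 54.123 km/s.
v = √(v_r² + v_t²) = √((-82.63)² + 54.123²) = √9757.02 = 98.778 km/s.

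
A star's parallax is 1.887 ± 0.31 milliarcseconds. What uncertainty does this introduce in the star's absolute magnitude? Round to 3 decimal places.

M = m − 5 log₁₀ d + 5 = m + 5 log₁₀ p + 5, so ∂M/∂p = 5/(p ln 10).
σ_M = (5/ln 10) · (σ_p/p) = 2.1715 × 0.31/1.887 = 2.1715 × 0.16428 = 0.35673.

σ_M = 0.357 mag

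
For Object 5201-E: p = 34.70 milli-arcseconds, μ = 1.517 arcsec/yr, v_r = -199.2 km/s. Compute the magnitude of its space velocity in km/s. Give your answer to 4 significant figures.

d = 1/p = 1/0.03470″ = 28.818 pc.
v_t = 4.740 μ d = 4.740 × 1.517 × 28.818 = 207.22 km/s.
v = √(v_r² + v_t²) = √((-199.2)² + 207.22²) = √82620.8 = 287.44 km/s.

287.4 km/s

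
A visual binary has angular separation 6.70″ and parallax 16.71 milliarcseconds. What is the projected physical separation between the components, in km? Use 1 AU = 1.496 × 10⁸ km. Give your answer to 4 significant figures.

d = 1/p = 1/0.01671″ = 59.844 pc.
At distance d (pc), an angle of θ arcsec spans θ·d AU: s = 6.70 × 59.844 = 400.95 AU.
= 400.95 × 1.496 × 10⁸ km = 5.9982 × 10^10 km.

5.998 × 10^10 km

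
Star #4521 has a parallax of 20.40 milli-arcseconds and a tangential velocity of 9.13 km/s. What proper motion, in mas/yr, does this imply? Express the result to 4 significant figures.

d = 1/p = 1/0.02040″ = 49.02 pc.
μ = v_t / (4.74 d) = 9.13 / (4.74 × 49.02) = 9.13 / 232.35 = 0.039294 ″/yr = 39.294 mas/yr.

39.29 mas/yr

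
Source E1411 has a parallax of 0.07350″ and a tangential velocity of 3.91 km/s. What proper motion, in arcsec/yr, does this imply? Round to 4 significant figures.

d = 1/p = 1/0.07350″ = 13.605 pc.
μ = v_t / (4.74 d) = 3.91 / (4.74 × 13.605) = 3.91 / 64.488 = 0.060631 ″/yr.

0.06063 arcsec/yr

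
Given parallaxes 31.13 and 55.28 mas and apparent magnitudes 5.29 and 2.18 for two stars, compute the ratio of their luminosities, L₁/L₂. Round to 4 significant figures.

L₁/L₂ = 0.1798

d₁ = 1/p₁ = 1/0.03113″ = 32.123 pc; d₂ = 1/p₂ = 1/0.05528″ = 18.09 pc.
M₁ = m₁ − 5 log₁₀ d₁ + 5 = 5.29 − 7.5341 + 5 = 2.7559.
M₂ = 2.18 − 6.2872 + 5 = 0.8928.
L₁/L₂ = 10^(0.4(M₂ − M₁)) = 10^(0.4 × (-1.8631)) = 10^(-0.74524) = 0.17979.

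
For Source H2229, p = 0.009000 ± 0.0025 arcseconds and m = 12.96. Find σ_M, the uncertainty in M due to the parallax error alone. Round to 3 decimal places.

σ_M = 0.603 mag

M = m − 5 log₁₀ d + 5 = m + 5 log₁₀ p + 5, so ∂M/∂p = 5/(p ln 10).
σ_M = (5/ln 10) · (σ_p/p) = 2.1715 × 0.0025/0.009000 = 2.1715 × 0.27778 = 0.6032.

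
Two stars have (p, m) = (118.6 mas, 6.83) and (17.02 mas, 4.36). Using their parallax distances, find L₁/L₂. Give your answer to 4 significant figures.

d₁ = 1/p₁ = 1/0.1186″ = 8.4317 pc; d₂ = 1/p₂ = 1/0.01702″ = 58.754 pc.
M₁ = m₁ − 5 log₁₀ d₁ + 5 = 6.83 − 4.6296 + 5 = 7.2004.
M₂ = 4.36 − 8.8452 + 5 = 0.5148.
L₁/L₂ = 10^(0.4(M₂ − M₁)) = 10^(0.4 × (-6.6856)) = 10^(-2.67424) = 0.0021172.

L₁/L₂ = 0.002117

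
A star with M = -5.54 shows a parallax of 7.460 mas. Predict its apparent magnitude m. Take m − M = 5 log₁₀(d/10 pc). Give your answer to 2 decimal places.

d = 1/p = 1/0.007460″ = 134.05 pc.
m − M = 5 log₁₀ d − 5 = 5 log₁₀(134.05) − 5 = 10.6363 − 5 = 5.6363.
m = M + (m − M) = -5.54 + 5.6363 = 0.10.

m = 0.10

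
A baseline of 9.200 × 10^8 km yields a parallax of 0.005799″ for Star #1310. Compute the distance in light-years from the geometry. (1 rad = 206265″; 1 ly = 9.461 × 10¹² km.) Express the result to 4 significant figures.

3459 ly

θ = 0.005799″ = 0.005799/206265 = 2.8114 × 10^-8 rad.
d = B/θ = (9.200 × 10^8) / (2.8114 × 10^-8) = 3.2724 × 10^16 km = (3.2724 × 10^16) / (9.461 × 10^12) ly = 3458.8 ly.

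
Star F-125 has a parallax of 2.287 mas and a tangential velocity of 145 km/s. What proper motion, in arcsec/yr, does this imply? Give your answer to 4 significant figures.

0.06996 arcsec/yr

d = 1/p = 1/0.002287″ = 437.25 pc.
μ = v_t / (4.74 d) = 145 / (4.74 × 437.25) = 145 / 2072.6 = 0.06996 ″/yr.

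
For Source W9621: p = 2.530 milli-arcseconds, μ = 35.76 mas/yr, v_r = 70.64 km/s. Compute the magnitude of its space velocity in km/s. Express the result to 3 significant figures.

d = 1/p = 1/0.002530″ = 395.26 pc.
μ = 35.76 mas/yr = 0.03576 ″/yr.
v_t = 4.740 μ d = 4.740 × 0.03576 × 395.26 = 66.998 km/s.
v = √(v_r² + v_t²) = √(70.64² + 66.998²) = √9478.74 = 97.359 km/s.

97.4 km/s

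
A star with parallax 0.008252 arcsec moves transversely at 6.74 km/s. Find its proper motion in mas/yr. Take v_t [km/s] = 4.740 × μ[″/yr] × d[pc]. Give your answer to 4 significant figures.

11.73 mas/yr

d = 1/p = 1/0.008252″ = 121.18 pc.
μ = v_t / (4.74 d) = 6.74 / (4.74 × 121.18) = 6.74 / 574.39 = 0.011734 ″/yr = 11.734 mas/yr.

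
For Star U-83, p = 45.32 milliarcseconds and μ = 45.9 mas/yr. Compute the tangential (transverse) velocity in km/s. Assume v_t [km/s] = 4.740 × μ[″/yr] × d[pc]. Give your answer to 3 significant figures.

d = 1/p = 1/0.04532″ = 22.065 pc.
μ = 45.9 mas/yr = 0.0459 ″/yr.
v_t = 4.74 × μ × d = 4.74 × 0.0459 × 22.065 = 4.8006 km/s.

4.80 km/s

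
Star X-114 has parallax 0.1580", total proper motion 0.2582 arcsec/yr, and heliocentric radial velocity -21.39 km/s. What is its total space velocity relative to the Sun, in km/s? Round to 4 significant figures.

d = 1/p = 1/0.1580″ = 6.3291 pc.
v_t = 4.740 μ d = 4.740 × 0.2582 × 6.3291 = 7.746 km/s.
v = √(v_r² + v_t²) = √((-21.39)² + 7.746²) = √517.533 = 22.749 km/s.

22.75 km/s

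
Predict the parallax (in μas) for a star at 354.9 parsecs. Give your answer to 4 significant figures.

p = 1/d = 1/354.9 = 0.0028177 arcsec.
= 0.0028177 × 10⁶ = 2817.7 μas.

2818 μas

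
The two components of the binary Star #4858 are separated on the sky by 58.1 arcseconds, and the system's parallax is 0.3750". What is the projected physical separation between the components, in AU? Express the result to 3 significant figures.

155 AU

d = 1/p = 1/0.3750″ = 2.6667 pc.
At distance d (pc), an angle of θ arcsec spans θ·d AU: s = 58.1 × 2.6667 = 154.94 AU.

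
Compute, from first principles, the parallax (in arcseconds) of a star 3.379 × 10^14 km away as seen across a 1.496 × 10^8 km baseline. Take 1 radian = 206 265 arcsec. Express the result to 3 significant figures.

θ ≈ B/d = (1.496 × 10^8) / (3.379 × 10^14) = 4.4273 × 10^-7 rad.
In arcseconds: 4.4273 × 10^-7 × 206265 = 0.09132″.

0.0913 arcsec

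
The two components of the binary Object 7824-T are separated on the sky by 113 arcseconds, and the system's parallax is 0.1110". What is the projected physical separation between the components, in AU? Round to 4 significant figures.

d = 1/p = 1/0.1110″ = 9.009 pc.
At distance d (pc), an angle of θ arcsec spans θ·d AU: s = 113 × 9.009 = 1018 AU.

1018 AU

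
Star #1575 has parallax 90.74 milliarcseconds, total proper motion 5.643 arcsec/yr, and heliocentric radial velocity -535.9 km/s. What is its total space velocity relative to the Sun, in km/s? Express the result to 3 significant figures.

612 km/s

d = 1/p = 1/0.09074″ = 11.02 pc.
v_t = 4.740 μ d = 4.740 × 5.643 × 11.02 = 294.76 km/s.
v = √(v_r² + v_t²) = √((-535.9)² + 294.76²) = √374072 = 611.61 km/s.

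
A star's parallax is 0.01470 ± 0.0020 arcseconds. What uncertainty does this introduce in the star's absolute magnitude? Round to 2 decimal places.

σ_M = 0.30 mag

M = m − 5 log₁₀ d + 5 = m + 5 log₁₀ p + 5, so ∂M/∂p = 5/(p ln 10).
σ_M = (5/ln 10) · (σ_p/p) = 2.1715 × 0.0020/0.01470 = 2.1715 × 0.13605 = 0.29543.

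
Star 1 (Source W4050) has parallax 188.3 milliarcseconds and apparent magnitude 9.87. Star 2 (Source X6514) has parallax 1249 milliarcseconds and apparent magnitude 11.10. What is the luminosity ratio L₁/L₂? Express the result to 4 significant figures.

L₁/L₂ = 136.6

d₁ = 1/p₁ = 1/0.1883″ = 5.3107 pc; d₂ = 1/p₂ = 1/1.249″ = 0.80064 pc.
M₁ = m₁ − 5 log₁₀ d₁ + 5 = 9.87 − 3.6258 + 5 = 11.2442.
M₂ = 11.10 − (-0.4828) + 5 = 16.5828.
L₁/L₂ = 10^(0.4(M₂ − M₁)) = 10^(0.4 × 5.3386) = 10^2.13544 = 136.6.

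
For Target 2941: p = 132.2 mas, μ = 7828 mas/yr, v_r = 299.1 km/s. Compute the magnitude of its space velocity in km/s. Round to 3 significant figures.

d = 1/p = 1/0.1322″ = 7.5643 pc.
μ = 7828 mas/yr = 7.828 ″/yr.
v_t = 4.740 μ d = 4.740 × 7.828 × 7.5643 = 280.67 km/s.
v = √(v_r² + v_t²) = √(299.1² + 280.67²) = √168236 = 410.17 km/s.

410 km/s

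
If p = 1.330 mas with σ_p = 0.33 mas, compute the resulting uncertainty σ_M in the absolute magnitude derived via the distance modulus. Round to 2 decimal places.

σ_M = 0.54 mag

M = m − 5 log₁₀ d + 5 = m + 5 log₁₀ p + 5, so ∂M/∂p = 5/(p ln 10).
σ_M = (5/ln 10) · (σ_p/p) = 2.1715 × 0.33/1.330 = 2.1715 × 0.24812 = 0.53879.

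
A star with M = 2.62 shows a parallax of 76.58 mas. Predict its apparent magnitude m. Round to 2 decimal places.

m = 3.20

d = 1/p = 1/0.07658″ = 13.058 pc.
m − M = 5 log₁₀ d − 5 = 5 log₁₀(13.058) − 5 = 5.5794 − 5 = 0.5794.
m = M + (m − M) = 2.62 + 0.5794 = 3.20.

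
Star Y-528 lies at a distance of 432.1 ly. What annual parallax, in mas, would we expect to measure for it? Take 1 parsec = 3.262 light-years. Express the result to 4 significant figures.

7.549 mas

d = 432.1 ly ÷ 3.262 = 132.46 pc.
p = 1/d = 1/132.46 = 0.0075494 arcsec.
= 0.0075494 × 1000 = 7.5494 mas.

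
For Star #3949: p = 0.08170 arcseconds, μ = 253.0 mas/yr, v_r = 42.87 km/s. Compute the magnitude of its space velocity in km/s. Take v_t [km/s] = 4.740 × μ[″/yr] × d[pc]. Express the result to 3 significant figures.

d = 1/p = 1/0.08170″ = 12.24 pc.
μ = 253.0 mas/yr = 0.2530 ″/yr.
v_t = 4.740 μ d = 4.740 × 0.2530 × 12.24 = 14.678 km/s.
v = √(v_r² + v_t²) = √(42.87² + 14.678²) = √2053.28 = 45.313 km/s.

45.3 km/s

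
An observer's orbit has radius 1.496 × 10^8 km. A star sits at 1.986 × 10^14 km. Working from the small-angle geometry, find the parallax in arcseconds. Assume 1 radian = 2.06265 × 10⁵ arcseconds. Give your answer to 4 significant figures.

0.1554 arcsec

θ ≈ B/d = (1.496 × 10^8) / (1.986 × 10^14) = 7.5327 × 10^-7 rad.
In arcseconds: 7.5327 × 10^-7 × 206265 = 0.15537″.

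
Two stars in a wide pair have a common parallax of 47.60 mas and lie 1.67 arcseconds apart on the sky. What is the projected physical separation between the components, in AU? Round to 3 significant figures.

d = 1/p = 1/0.04760″ = 21.008 pc.
At distance d (pc), an angle of θ arcsec spans θ·d AU: s = 1.67 × 21.008 = 35.083 AU.

35.1 AU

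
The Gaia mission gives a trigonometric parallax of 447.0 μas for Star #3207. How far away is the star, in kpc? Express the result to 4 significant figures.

2.237 kpc

p = 447.0 μas = 0.0004470 arcsec.
d = 1/p = 1/0.0004470 = 2237.1 pc.
= 2.2371 kpc.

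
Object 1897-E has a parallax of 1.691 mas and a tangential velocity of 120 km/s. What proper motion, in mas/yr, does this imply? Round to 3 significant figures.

42.8 mas/yr

d = 1/p = 1/0.001691″ = 591.37 pc.
μ = v_t / (4.74 d) = 120 / (4.74 × 591.37) = 120 / 2803.1 = 0.04281 ″/yr = 42.81 mas/yr.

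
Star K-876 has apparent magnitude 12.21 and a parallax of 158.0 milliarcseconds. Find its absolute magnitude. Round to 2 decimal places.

d = 1/p = 1/0.1580″ = 6.3291 pc.
m − M = 5 log₁₀(6.3291) − 5 = 4.0067 − 5 = -0.9933.
M = m − (m − M) = 12.21 − (-0.9933) = 13.20.

M = 13.20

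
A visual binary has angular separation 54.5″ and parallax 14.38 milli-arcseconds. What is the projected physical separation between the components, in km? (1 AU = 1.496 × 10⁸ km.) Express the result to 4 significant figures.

d = 1/p = 1/0.01438″ = 69.541 pc.
At distance d (pc), an angle of θ arcsec spans θ·d AU: s = 54.5 × 69.541 = 3790 AU.
= 3790 × 1.496 × 10⁸ km = 5.6698 × 10^11 km.

5.670 × 10^11 km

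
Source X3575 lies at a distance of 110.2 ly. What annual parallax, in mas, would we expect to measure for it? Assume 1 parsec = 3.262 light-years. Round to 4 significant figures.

d = 110.2 ly ÷ 3.262 = 33.783 pc.
p = 1/d = 1/33.783 = 0.029601 arcsec.
= 0.029601 × 1000 = 29.601 mas.

29.60 mas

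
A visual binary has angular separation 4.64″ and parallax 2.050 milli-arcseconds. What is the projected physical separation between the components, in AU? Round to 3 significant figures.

d = 1/p = 1/0.002050″ = 487.8 pc.
At distance d (pc), an angle of θ arcsec spans θ·d AU: s = 4.64 × 487.8 = 2263.4 AU.

2260 AU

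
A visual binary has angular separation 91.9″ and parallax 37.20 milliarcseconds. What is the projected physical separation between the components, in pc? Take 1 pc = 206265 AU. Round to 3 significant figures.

0.0120 pc

d = 1/p = 1/0.03720″ = 26.882 pc.
At distance d (pc), an angle of θ arcsec spans θ·d AU: s = 91.9 × 26.882 = 2470.5 AU.
= 2470.5 / 206265 = 0.011977 pc.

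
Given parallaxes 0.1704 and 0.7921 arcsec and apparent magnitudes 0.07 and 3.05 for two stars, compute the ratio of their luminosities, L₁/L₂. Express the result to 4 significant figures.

L₁/L₂ = 336.2

d₁ = 1/p₁ = 1/0.1704″ = 5.8685 pc; d₂ = 1/p₂ = 1/0.7921″ = 1.2625 pc.
M₁ = m₁ − 5 log₁₀ d₁ + 5 = 0.07 − 3.8426 + 5 = 1.2274.
M₂ = 3.05 − 0.5062 + 5 = 7.5438.
L₁/L₂ = 10^(0.4(M₂ − M₁)) = 10^(0.4 × 6.3164) = 10^2.52656 = 336.17.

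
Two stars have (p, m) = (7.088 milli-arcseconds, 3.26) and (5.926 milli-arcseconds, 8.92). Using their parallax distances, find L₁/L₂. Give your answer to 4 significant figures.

d₁ = 1/p₁ = 1/0.007088″ = 141.08 pc; d₂ = 1/p₂ = 1/0.005926″ = 168.75 pc.
M₁ = m₁ − 5 log₁₀ d₁ + 5 = 3.26 − 10.7473 + 5 = -2.4873.
M₂ = 8.92 − 11.1362 + 5 = 2.7838.
L₁/L₂ = 10^(0.4(M₂ − M₁)) = 10^(0.4 × 5.2711) = 10^2.10844 = 128.36.

L₁/L₂ = 128.4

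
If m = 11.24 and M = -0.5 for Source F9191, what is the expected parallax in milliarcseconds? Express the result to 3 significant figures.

0.449 mas

m − M = 11.24 − (-0.5) = 11.74.
d = 10^((m−M)/5 + 1) = 10^3.348 = 2228.4 pc.
p = 1/d = 1/2228.4 = 0.00044875 arcsec = 0.44875 mas.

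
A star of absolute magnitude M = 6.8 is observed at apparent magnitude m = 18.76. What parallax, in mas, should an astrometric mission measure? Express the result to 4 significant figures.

0.4055 mas

m − M = 18.76 − 6.8 = 11.96.
d = 10^((m−M)/5 + 1) = 10^3.392 = 2466 pc.
p = 1/d = 1/2466 = 0.00040552 arcsec = 0.40552 mas.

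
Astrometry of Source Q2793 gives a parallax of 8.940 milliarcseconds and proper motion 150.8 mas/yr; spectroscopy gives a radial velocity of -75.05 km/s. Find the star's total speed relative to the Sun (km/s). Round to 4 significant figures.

d = 1/p = 1/0.008940″ = 111.86 pc.
μ = 150.8 mas/yr = 0.1508 ″/yr.
v_t = 4.740 μ d = 4.740 × 0.1508 × 111.86 = 79.957 km/s.
v = √(v_r² + v_t²) = √((-75.05)² + 79.957²) = √12025.6 = 109.66 km/s.

109.7 km/s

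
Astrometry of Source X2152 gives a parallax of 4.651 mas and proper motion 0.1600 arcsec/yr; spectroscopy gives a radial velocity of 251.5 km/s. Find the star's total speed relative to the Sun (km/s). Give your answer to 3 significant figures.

300 km/s

d = 1/p = 1/0.004651″ = 215.01 pc.
v_t = 4.740 μ d = 4.740 × 0.1600 × 215.01 = 163.06 km/s.
v = √(v_r² + v_t²) = √(251.5² + 163.06²) = √89840.8 = 299.73 km/s.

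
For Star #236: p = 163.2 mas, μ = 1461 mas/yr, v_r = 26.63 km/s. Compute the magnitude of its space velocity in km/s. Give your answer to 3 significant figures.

d = 1/p = 1/0.1632″ = 6.1275 pc.
μ = 1461 mas/yr = 1.461 ″/yr.
v_t = 4.740 μ d = 4.740 × 1.461 × 6.1275 = 42.434 km/s.
v = √(v_r² + v_t²) = √(26.63² + 42.434²) = √2509.8 = 50.098 km/s.

50.1 km/s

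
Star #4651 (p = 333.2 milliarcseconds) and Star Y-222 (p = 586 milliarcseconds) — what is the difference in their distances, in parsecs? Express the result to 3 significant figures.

1.29 pc

d_A = 1/0.3332″ = 3.0012 pc; d_B = 1/0.5860″ = 1.7065 pc.
|d_B − d_A| = |1.7065 − 3.0012| = 1.2947 pc.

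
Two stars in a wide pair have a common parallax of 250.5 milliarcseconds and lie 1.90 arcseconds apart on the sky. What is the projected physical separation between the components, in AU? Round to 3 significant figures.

d = 1/p = 1/0.2505″ = 3.992 pc.
At distance d (pc), an angle of θ arcsec spans θ·d AU: s = 1.90 × 3.992 = 7.5848 AU.

7.58 AU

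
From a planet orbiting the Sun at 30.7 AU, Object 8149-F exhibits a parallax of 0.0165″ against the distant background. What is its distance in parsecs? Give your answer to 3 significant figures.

With baseline B (in AU) and parallax p (in arcsec), d = B/p parsecs.
d = 30.7 / 0.0165 = 1860.6 pc.

1860 pc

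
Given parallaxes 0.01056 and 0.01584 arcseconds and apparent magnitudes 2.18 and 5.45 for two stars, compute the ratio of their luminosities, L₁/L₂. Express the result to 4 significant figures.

d₁ = 1/p₁ = 1/0.01056″ = 94.697 pc; d₂ = 1/p₂ = 1/0.01584″ = 63.131 pc.
M₁ = m₁ − 5 log₁₀ d₁ + 5 = 2.18 − 9.8817 + 5 = -2.7017.
M₂ = 5.45 − 9.0012 + 5 = 1.4488.
L₁/L₂ = 10^(0.4(M₂ − M₁)) = 10^(0.4 × 4.1505) = 10^1.66020 = 45.73.

L₁/L₂ = 45.73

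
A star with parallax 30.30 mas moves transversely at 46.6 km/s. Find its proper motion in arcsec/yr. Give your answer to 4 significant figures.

d = 1/p = 1/0.03030″ = 33.003 pc.
μ = v_t / (4.74 d) = 46.6 / (4.74 × 33.003) = 46.6 / 156.43 = 0.2979 ″/yr.

0.2979 arcsec/yr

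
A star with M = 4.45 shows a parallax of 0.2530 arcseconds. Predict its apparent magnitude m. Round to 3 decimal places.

m = 2.434

d = 1/p = 1/0.2530″ = 3.9526 pc.
m − M = 5 log₁₀ d − 5 = 5 log₁₀(3.9526) − 5 = 2.9844 − 5 = -2.0156.
m = M + (m − M) = 4.45 + (-2.0156) = 2.434.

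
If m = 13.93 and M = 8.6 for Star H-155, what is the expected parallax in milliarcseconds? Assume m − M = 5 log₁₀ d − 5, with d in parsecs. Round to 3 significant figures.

m − M = 13.93 − 8.6 = 5.33.
d = 10^((m−M)/5 + 1) = 10^2.066 = 116.41 pc.
p = 1/d = 1/116.41 = 0.0085903 arcsec = 8.5903 mas.

8.59 mas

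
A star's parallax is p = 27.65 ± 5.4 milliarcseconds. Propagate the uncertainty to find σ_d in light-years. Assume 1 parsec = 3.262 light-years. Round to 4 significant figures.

d = 1/p, so σ_d = σ_p / p².
σ_d = 0.00540 / (0.02765)² = 0.00540 / 0.00076452 = 7.0633 pc = 7.0633 × 3.262 ly = 23.04 ly.

23.04 ly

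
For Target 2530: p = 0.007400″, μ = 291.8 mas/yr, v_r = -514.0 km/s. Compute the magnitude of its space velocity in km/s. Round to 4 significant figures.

546.9 km/s

d = 1/p = 1/0.007400″ = 135.14 pc.
μ = 291.8 mas/yr = 0.2918 ″/yr.
v_t = 4.740 μ d = 4.740 × 0.2918 × 135.14 = 186.92 km/s.
v = √(v_r² + v_t²) = √((-514.0)² + 186.92²) = √299135 = 546.93 km/s.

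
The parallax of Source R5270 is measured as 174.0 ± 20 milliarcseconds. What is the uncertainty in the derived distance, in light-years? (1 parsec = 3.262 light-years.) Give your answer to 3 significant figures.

2.15 ly

d = 1/p, so σ_d = σ_p / p².
σ_d = 0.0200 / (0.1740)² = 0.0200 / 0.030276 = 0.66059 pc = 0.66059 × 3.262 ly = 2.1548 ly.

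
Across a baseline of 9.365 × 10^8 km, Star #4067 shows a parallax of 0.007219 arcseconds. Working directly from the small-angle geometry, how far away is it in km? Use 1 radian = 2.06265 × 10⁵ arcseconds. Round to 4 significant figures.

θ = 0.007219″ = 0.007219/206265 = 3.4999 × 10^-8 rad.
d = B/θ = (9.365 × 10^8) / (3.4999 × 10^-8) = 2.6758 × 10^16 km.

2.676 × 10^16 km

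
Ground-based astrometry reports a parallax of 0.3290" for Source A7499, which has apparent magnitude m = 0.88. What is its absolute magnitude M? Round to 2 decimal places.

d = 1/p = 1/0.3290″ = 3.0395 pc.
m − M = 5 log₁₀(3.0395) − 5 = 2.4140 − 5 = -2.5860.
M = m − (m − M) = 0.88 − (-2.5860) = 3.47.

M = 3.47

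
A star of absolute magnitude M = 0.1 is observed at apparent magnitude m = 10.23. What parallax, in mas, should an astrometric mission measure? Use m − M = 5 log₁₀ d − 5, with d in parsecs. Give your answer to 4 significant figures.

0.9419 mas

m − M = 10.23 − 0.1 = 10.13.
d = 10^((m−M)/5 + 1) = 10^3.026 = 1061.7 pc.
p = 1/d = 1/1061.7 = 0.00094189 arcsec = 0.94189 mas.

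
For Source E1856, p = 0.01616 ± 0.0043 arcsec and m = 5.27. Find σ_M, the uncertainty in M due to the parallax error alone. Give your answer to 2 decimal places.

σ_M = 0.58 mag

M = m − 5 log₁₀ d + 5 = m + 5 log₁₀ p + 5, so ∂M/∂p = 5/(p ln 10).
σ_M = (5/ln 10) · (σ_p/p) = 2.1715 × 0.0043/0.01616 = 2.1715 × 0.26609 = 0.57781.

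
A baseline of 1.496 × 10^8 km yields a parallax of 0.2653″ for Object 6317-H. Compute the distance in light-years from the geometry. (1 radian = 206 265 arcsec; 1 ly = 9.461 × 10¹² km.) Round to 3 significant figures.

12.3 ly

θ = 0.2653″ = 0.2653/206265 = 1.2862 × 10^-6 rad.
d = B/θ = (1.496 × 10^8) / (1.2862 × 10^-6) = 1.1631 × 10^14 km = (1.1631 × 10^14) / (9.461 × 10^12) ly = 12.294 ly.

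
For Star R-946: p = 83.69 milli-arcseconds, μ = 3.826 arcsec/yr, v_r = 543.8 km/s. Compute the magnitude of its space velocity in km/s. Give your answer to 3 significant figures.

d = 1/p = 1/0.08369″ = 11.949 pc.
v_t = 4.740 μ d = 4.740 × 3.826 × 11.949 = 216.7 km/s.
v = √(v_r² + v_t²) = √(543.8² + 216.7²) = √342677 = 585.39 km/s.

585 km/s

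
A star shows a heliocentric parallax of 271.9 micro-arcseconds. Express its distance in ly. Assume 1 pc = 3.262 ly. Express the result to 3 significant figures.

12000 ly

p = 271.9 micro-arcseconds = 0.0002719 arcsec.
d = 1/p = 1/0.0002719 = 3677.8 pc.
In light-years: 3677.8 × 3.262 = 11997 ly.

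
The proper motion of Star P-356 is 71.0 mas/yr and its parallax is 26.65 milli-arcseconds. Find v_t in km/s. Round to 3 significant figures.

12.6 km/s

d = 1/p = 1/0.02665″ = 37.523 pc.
μ = 71.0 mas/yr = 0.0710 ″/yr.
v_t = 4.74 × μ × d = 4.74 × 0.0710 × 37.523 = 12.628 km/s.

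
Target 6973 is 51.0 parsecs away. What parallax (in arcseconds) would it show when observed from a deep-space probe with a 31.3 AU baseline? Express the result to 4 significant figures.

0.6137 arcsec

p (arcsec) = B (AU) / d (pc).
p = 31.3 / 51.0 = 0.61373 arcsec.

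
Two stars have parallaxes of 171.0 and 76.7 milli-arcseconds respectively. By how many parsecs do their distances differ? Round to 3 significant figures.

7.19 pc

d_A = 1/0.1710″ = 5.848 pc; d_B = 1/0.07670″ = 13.038 pc.
|d_B − d_A| = |13.038 − 5.848| = 7.19 pc.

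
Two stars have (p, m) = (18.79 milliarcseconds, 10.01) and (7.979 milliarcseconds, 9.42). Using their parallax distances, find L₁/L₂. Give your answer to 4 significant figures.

L₁/L₂ = 0.1047

d₁ = 1/p₁ = 1/0.01879″ = 53.22 pc; d₂ = 1/p₂ = 1/0.007979″ = 125.33 pc.
M₁ = m₁ − 5 log₁₀ d₁ + 5 = 10.01 − 8.6304 + 5 = 6.3796.
M₂ = 9.42 − 10.4903 + 5 = 3.9297.
L₁/L₂ = 10^(0.4(M₂ − M₁)) = 10^(0.4 × (-2.4499)) = 10^(-0.97996) = 0.10472.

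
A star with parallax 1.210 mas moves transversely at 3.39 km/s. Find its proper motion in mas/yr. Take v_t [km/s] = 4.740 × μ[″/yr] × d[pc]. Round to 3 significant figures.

d = 1/p = 1/0.001210″ = 826.45 pc.
μ = v_t / (4.74 d) = 3.39 / (4.74 × 826.45) = 3.39 / 3917.4 = 0.00086537 ″/yr = 0.86537 mas/yr.

0.865 mas/yr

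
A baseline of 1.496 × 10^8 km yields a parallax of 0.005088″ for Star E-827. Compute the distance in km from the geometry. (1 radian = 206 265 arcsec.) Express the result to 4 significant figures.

θ = 0.005088″ = 0.005088/206265 = 2.4667 × 10^-8 rad.
d = B/θ = (1.496 × 10^8) / (2.4667 × 10^-8) = 6.0648 × 10^15 km.

6.065 × 10^15 km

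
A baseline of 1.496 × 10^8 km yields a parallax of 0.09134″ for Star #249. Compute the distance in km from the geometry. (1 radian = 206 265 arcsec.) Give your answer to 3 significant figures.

3.38 × 10^14 km

θ = 0.09134″ = 0.09134/206265 = 4.4283 × 10^-7 rad.
d = B/θ = (1.496 × 10^8) / (4.4283 × 10^-7) = 3.3783 × 10^14 km.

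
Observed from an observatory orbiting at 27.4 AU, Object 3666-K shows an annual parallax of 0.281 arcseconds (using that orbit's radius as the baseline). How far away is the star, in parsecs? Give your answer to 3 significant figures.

With baseline B (in AU) and parallax p (in arcsec), d = B/p parsecs.
d = 27.4 / 0.281 = 97.509 pc.

97.5 pc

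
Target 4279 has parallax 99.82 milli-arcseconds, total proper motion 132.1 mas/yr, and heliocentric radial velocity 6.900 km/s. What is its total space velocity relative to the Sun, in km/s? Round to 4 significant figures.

d = 1/p = 1/0.09982″ = 10.018 pc.
μ = 132.1 mas/yr = 0.1321 ″/yr.
v_t = 4.740 μ d = 4.740 × 0.1321 × 10.018 = 6.2728 km/s.
v = √(v_r² + v_t²) = √(6.900² + 6.2728²) = √86.958 = 9.3251 km/s.

9.325 km/s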